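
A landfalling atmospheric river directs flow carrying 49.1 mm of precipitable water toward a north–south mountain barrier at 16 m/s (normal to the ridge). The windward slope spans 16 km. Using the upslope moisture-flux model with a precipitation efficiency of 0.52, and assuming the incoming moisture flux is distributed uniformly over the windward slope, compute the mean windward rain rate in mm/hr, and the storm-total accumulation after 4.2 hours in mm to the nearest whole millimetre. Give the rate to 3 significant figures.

R ≈ 91.9 mm/hr; total ≈ 386 mm

Incoming column moisture flux per unit ridge length: F = V × PW = 16 × 49.1 = 785.6 mm·m/s.
Spread over the 16 km slope with efficiency ε = 0.52: R = ε·F/W = 0.52 × 785.6 / 16000 m = 2.553e-02 mm/s.
R = 2.553e-02 × 3600 = 91.9 mm/hr.
Over 4.2 h: total = 91.9 × 4.2 = 385.98 ≈ 386 mm.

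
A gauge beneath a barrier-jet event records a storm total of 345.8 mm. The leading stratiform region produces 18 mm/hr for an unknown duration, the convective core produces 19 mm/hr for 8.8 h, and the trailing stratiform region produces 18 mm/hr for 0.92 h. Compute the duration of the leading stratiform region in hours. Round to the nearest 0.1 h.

Known phases: 19 × 8.8 + 18 × 0.92 = 167.2 + 16.56 = 183.76 mm.
Remaining depth = 345.8 − 183.76 = 162.04 mm.
Duration = 162.04 / 18 = 9.0 h.

duration ≈ 9.0 h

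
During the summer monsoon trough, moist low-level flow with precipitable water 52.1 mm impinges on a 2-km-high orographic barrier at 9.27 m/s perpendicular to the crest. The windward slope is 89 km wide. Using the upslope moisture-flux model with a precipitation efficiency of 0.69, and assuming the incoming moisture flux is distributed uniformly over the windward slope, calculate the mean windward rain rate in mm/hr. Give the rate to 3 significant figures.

R ≈ 13.5 mm/hr

Incoming column moisture flux per unit ridge length: F = V × PW = 9.27 × 52.1 = 482.967 mm·m/s.
Spread over the 89 km slope with efficiency ε = 0.69: R = ε·F/W = 0.69 × 482.967 / 89000 m = 3.744e-03 mm/s.
R = 3.744e-03 × 3600 = 13.5 mm/hr.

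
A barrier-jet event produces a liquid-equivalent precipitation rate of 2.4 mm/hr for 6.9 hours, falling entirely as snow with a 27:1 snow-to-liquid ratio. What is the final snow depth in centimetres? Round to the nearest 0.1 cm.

Liquid-equivalent depth = 2.4 × 6.9 = 16.56 mm.
Snow depth = 16.56 mm × 27 = 447.12 mm = 44.7 cm.

snow depth ≈ 44.7 cm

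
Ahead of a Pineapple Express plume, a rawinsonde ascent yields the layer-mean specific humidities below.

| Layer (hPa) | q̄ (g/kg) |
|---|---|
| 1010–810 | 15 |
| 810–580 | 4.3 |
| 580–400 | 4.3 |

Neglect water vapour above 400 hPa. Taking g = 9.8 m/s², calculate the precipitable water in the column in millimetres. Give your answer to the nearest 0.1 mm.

PW ≈ 48.6 mm

Precipitable water is the column-integrated vapour mass per unit area: PW = (1/g) Σ q̄ Δp, with q in kg/kg and Δp in Pa (1 kg/m² of water = 1 mm).
Layer 1010–810 hPa: Δp = 200 hPa = 20000 Pa, q̄ = 0.015 kg/kg → 0.015 × 20000 / 9.8 = 30.61 mm
Layer 810–580 hPa: Δp = 230 hPa = 23000 Pa, q̄ = 0.0043 kg/kg → 0.0043 × 23000 / 9.8 = 10.09 mm
Layer 580–400 hPa: Δp = 180 hPa = 18000 Pa, q̄ = 0.0043 kg/kg → 0.0043 × 18000 / 9.8 = 7.90 mm
PW = 30.61 + 10.09 + 7.90 = 48.60 ≈ 48.6 mm.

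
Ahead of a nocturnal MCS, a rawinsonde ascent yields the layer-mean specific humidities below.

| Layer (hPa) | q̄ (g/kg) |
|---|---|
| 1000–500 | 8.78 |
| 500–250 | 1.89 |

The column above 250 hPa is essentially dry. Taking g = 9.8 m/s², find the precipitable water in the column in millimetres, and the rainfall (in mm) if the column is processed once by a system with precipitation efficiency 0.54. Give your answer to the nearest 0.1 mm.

Precipitable water is the column-integrated vapour mass per unit area: PW = (1/g) Σ q̄ Δp, with q in kg/kg and Δp in Pa (1 kg/m² of water = 1 mm).
Layer 1000–500 hPa: Δp = 500 hPa = 50000 Pa, q̄ = 0.00878 kg/kg → 0.00878 × 50000 / 9.8 = 44.80 mm
Layer 500–250 hPa: Δp = 250 hPa = 25000 Pa, q̄ = 0.00189 kg/kg → 0.00189 × 25000 / 9.8 = 4.82 mm
PW = 44.80 + 4.82 = 49.62 ≈ 49.6 mm.
Rainfall = ε × PW = 0.54 × 49.6 = 26.8 mm.

PW ≈ 49.6 mm; rainfall ≈ 26.8 mm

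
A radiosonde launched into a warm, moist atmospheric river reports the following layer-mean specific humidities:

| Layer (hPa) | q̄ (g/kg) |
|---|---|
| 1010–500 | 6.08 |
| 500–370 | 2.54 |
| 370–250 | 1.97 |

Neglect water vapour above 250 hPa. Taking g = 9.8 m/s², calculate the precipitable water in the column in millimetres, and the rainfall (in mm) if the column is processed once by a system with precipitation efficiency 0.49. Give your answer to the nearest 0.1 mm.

PW ≈ 37.4 mm; rainfall ≈ 18.3 mm

Precipitable water is the column-integrated vapour mass per unit area: PW = (1/g) Σ q̄ Δp, with q in kg/kg and Δp in Pa (1 kg/m² of water = 1 mm).
Layer 1010–500 hPa: Δp = 510 hPa = 51000 Pa, q̄ = 0.00608 kg/kg → 0.00608 × 51000 / 9.8 = 31.64 mm
Layer 500–370 hPa: Δp = 130 hPa = 13000 Pa, q̄ = 0.00254 kg/kg → 0.00254 × 13000 / 9.8 = 3.37 mm
Layer 370–250 hPa: Δp = 120 hPa = 12000 Pa, q̄ = 0.00197 kg/kg → 0.00197 × 12000 / 9.8 = 2.41 mm
PW = 31.64 + 3.37 + 2.41 = 37.42 ≈ 37.4 mm.
Rainfall = ε × PW = 0.49 × 37.4 = 18.3 mm.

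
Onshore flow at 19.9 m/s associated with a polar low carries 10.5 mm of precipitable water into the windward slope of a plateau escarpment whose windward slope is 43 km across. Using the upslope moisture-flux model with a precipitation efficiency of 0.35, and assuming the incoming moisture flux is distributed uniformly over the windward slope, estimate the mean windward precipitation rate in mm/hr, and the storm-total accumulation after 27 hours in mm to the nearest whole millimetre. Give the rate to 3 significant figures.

Incoming column moisture flux per unit ridge length: F = V × PW = 19.9 × 10.5 = 208.95 mm·m/s.
Spread over the 43 km slope with efficiency ε = 0.35: R = ε·F/W = 0.35 × 208.95 / 43000 m = 1.701e-03 mm/s.
R = 1.701e-03 × 3600 = 6.12 mm/hr.
Over 27 h: total = 6.12 × 27 = 165.24 ≈ 165 mm.

R ≈ 6.12 mm/hr; total ≈ 165 mm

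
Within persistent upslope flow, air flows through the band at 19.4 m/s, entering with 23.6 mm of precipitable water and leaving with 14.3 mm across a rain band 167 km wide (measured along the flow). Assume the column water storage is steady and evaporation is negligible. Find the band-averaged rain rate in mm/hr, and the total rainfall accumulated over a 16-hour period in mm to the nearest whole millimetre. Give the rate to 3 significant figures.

R ≈ 3.89 mm/hr; total ≈ 62 mm

Column moisture flux per unit crosswind length is F = V × PW.
Inflow: F_in = 19.4 × 23.6 = 457.84 mm·m/s
Outflow: F_out = 19.4 × 14.3 = 277.42 mm·m/s
Steady-state rate R = (F_in − F_out)/L = (457.84 − 277.42) / 167000 m = 1.080e-03 mm/s.
R = 1.080e-03 × 3600 = 3.89 mm/hr.
Over 16 h: total = 3.89 × 16 = 62.24 ≈ 62 mm.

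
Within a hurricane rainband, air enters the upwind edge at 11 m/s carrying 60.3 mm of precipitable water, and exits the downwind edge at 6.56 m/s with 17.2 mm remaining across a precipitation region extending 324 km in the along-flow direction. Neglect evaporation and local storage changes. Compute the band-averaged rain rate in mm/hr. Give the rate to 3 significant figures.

R ≈ 6.12 mm/hr

Column moisture flux per unit crosswind length is F = V × PW.
Inflow: F_in = 11 × 60.3 = 663.3 mm·m/s
Outflow: F_out = 6.56 × 17.2 = 112.832 mm·m/s
Steady-state rate R = (F_in − F_out)/L = (663.3 − 112.832) / 324000 m = 1.699e-03 mm/s.
R = 1.699e-03 × 3600 = 6.12 mm/hr.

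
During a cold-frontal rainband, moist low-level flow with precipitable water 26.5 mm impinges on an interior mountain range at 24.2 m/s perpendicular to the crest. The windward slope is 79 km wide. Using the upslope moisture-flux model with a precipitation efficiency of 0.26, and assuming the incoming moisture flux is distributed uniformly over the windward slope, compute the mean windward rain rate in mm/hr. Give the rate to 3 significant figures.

R ≈ 7.60 mm/hr

Incoming column moisture flux per unit ridge length: F = V × PW = 24.2 × 26.5 = 641.3 mm·m/s.
Spread over the 79 km slope with efficiency ε = 0.26: R = ε·F/W = 0.26 × 641.3 / 79000 m = 2.111e-03 mm/s.
R = 2.111e-03 × 3600 = 7.60 mm/hr.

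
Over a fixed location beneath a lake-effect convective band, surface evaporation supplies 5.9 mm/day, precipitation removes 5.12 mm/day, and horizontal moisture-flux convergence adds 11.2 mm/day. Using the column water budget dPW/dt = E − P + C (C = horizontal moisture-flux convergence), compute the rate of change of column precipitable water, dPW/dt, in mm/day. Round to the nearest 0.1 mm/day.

dPW/dt = E − P + C = 5.9 − 5.12 + (11.2) = 12.0 mm/day.

dPW/dt ≈ 12.0 mm/day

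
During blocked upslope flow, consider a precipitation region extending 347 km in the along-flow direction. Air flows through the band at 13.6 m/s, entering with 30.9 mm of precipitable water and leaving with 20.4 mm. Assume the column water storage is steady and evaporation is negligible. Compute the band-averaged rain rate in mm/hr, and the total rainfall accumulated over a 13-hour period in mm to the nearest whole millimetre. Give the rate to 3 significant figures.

R ≈ 1.48 mm/hr; total ≈ 19 mm

Column moisture flux per unit crosswind length is F = V × PW.
Inflow: F_in = 13.6 × 30.9 = 420.24 mm·m/s
Outflow: F_out = 13.6 × 20.4 = 277.44 mm·m/s
Steady-state rate R = (F_in − F_out)/L = (420.24 − 277.44) / 347000 m = 4.115e-04 mm/s.
R = 4.115e-04 × 3600 = 1.48 mm/hr.
Over 13 h: total = 1.48 × 13 = 19.24 ≈ 19 mm.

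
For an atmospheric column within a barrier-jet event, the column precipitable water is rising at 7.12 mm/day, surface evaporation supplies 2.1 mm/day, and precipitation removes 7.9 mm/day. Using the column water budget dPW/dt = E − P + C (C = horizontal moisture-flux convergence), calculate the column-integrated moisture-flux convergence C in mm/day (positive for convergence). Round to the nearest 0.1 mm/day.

dPW/dt = +7.12 mm/day.
C = dPW/dt − E + P = (+7.12) − 2.1 + 7.9 = 12.9 mm/day.

C ≈ 12.9 mm/day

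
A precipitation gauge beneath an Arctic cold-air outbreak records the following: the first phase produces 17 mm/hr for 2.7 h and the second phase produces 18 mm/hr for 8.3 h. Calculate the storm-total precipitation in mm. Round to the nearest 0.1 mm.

total ≈ 195.3 mm

Total = Σ Rᵢ Δtᵢ = 17 × 2.7 + 18 × 8.3
      = 45.9 + 149.4 = 195.3 mm.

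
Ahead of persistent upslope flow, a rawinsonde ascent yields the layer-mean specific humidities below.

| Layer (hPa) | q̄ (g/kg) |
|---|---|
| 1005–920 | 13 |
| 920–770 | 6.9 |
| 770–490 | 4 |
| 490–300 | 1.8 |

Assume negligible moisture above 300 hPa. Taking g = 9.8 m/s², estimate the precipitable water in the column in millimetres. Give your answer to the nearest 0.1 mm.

Precipitable water is the column-integrated vapour mass per unit area: PW = (1/g) Σ q̄ Δp, with q in kg/kg and Δp in Pa (1 kg/m² of water = 1 mm).
Layer 1005–920 hPa: Δp = 85 hPa = 8500 Pa, q̄ = 0.013 kg/kg → 0.013 × 8500 / 9.8 = 11.28 mm
Layer 920–770 hPa: Δp = 150 hPa = 15000 Pa, q̄ = 0.0069 kg/kg → 0.0069 × 15000 / 9.8 = 10.56 mm
Layer 770–490 hPa: Δp = 280 hPa = 28000 Pa, q̄ = 0.004 kg/kg → 0.004 × 28000 / 9.8 = 11.43 mm
Layer 490–300 hPa: Δp = 190 hPa = 19000 Pa, q̄ = 0.0018 kg/kg → 0.0018 × 19000 / 9.8 = 3.49 mm
PW = 11.28 + 10.56 + 11.43 + 3.49 = 36.76 ≈ 36.8 mm.

PW ≈ 36.8 mm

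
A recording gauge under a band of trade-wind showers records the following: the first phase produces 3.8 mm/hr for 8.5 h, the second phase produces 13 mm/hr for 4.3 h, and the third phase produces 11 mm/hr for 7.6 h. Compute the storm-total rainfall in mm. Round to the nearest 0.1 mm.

total ≈ 171.8 mm

Total = Σ Rᵢ Δtᵢ = 3.8 × 8.5 + 13 × 4.3 + 11 × 7.6
      = 32.3 + 55.9 + 83.6 = 171.8 mm.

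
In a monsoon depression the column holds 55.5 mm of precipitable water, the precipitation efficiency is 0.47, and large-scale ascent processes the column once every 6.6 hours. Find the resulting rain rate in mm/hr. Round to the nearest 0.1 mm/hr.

Each overturning extracts ε × PW = 0.47 × 55.5 = 26.085 mm.
Rate = ε·PW / τ = 26.085 / 6.6 h = 4.0 mm/hr.

R ≈ 4.0 mm/hr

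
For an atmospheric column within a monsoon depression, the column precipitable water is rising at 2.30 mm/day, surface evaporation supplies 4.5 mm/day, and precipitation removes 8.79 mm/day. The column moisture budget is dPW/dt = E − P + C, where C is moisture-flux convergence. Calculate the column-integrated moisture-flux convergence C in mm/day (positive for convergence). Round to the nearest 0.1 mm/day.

dPW/dt = +2.30 mm/day.
C = dPW/dt − E + P = (+2.30) − 4.5 + 8.79 = 6.6 mm/day.

C ≈ 6.6 mm/day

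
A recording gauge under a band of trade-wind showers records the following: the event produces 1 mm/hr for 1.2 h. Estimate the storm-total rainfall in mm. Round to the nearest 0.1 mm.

Total = Σ Rᵢ Δtᵢ = 1 × 1.2
      = 1.2 = 1.2 mm.

total ≈ 1.2 mm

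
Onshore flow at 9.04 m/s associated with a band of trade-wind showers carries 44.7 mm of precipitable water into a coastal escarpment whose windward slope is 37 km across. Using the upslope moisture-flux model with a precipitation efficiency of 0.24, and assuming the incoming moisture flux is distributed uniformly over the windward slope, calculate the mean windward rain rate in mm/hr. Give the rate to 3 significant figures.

Incoming column moisture flux per unit ridge length: F = V × PW = 9.04 × 44.7 = 404.088 mm·m/s.
Spread over the 37 km slope with efficiency ε = 0.24: R = ε·F/W = 0.24 × 404.088 / 37000 m = 2.621e-03 mm/s.
R = 2.621e-03 × 3600 = 9.44 mm/hr.

R ≈ 9.44 mm/hr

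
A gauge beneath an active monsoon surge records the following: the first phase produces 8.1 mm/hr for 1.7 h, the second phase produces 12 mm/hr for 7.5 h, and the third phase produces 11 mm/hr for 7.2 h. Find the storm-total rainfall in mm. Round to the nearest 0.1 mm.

total ≈ 183.0 mm

Total = Σ Rᵢ Δtᵢ = 8.1 × 1.7 + 12 × 7.5 + 11 × 7.2
      = 13.77 + 90 + 79.2 = 183.0 mm.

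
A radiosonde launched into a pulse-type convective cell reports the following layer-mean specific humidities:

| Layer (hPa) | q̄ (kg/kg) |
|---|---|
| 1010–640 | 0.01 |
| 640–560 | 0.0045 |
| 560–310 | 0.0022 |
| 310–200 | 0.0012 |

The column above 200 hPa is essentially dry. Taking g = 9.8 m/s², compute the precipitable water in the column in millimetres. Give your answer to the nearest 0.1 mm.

PW ≈ 48.4 mm

Precipitable water is the column-integrated vapour mass per unit area: PW = (1/g) Σ q̄ Δp, with q in kg/kg and Δp in Pa (1 kg/m² of water = 1 mm).
Layer 1010–640 hPa: Δp = 370 hPa = 37000 Pa, q̄ = 0.01 kg/kg → 0.01 × 37000 / 9.8 = 37.76 mm
Layer 640–560 hPa: Δp = 80 hPa = 8000 Pa, q̄ = 0.0045 kg/kg → 0.0045 × 8000 / 9.8 = 3.67 mm
Layer 560–310 hPa: Δp = 250 hPa = 25000 Pa, q̄ = 0.0022 kg/kg → 0.0022 × 25000 / 9.8 = 5.61 mm
Layer 310–200 hPa: Δp = 110 hPa = 11000 Pa, q̄ = 0.0012 kg/kg → 0.0012 × 11000 / 9.8 = 1.35 mm
PW = 37.76 + 3.67 + 5.61 + 1.35 = 48.39 ≈ 48.4 mm.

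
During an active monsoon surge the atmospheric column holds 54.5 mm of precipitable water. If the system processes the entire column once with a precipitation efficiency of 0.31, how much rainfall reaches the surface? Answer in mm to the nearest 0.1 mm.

rainfall ≈ 16.9 mm

Rainfall = ε × PW = 0.31 × 54.5 = 16.9 mm.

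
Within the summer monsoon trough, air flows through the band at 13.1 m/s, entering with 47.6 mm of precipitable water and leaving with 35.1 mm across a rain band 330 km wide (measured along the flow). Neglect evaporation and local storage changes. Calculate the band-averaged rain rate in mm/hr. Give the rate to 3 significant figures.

R ≈ 1.79 mm/hr

Column moisture flux per unit crosswind length is F = V × PW.
Inflow: F_in = 13.1 × 47.6 = 623.56 mm·m/s
Outflow: F_out = 13.1 × 35.1 = 459.81 mm·m/s
Steady-state rate R = (F_in − F_out)/L = (623.56 − 459.81) / 330000 m = 4.962e-04 mm/s.
R = 4.962e-04 × 3600 = 1.79 mm/hr.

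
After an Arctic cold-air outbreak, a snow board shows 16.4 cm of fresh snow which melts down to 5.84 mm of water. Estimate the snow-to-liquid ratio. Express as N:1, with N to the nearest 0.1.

ratio ≈ 28.1

Ratio = snow depth / SWE = 164 mm / 5.84 mm = 28.1, i.e. 28.1:1.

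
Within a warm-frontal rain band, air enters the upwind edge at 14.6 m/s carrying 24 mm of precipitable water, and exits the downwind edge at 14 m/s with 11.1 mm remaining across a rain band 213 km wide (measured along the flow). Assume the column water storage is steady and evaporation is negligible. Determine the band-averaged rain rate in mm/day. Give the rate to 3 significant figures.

Column moisture flux per unit crosswind length is F = V × PW.
Inflow: F_in = 14.6 × 24 = 350.4 mm·m/s
Outflow: F_out = 14 × 11.1 = 155.4 mm·m/s
Steady-state rate R = (F_in − F_out)/L = (350.4 − 155.4) / 213000 m = 9.155e-04 mm/s.
R = 9.155e-04 × 3600 × 24 = 79.1 mm/day.

R ≈ 79.1 mm/day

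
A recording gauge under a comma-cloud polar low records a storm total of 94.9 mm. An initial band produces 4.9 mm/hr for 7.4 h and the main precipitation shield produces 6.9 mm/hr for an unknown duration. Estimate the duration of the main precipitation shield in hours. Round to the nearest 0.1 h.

Known phases: 4.9 × 7.4 = 36.26 mm.
Remaining depth = 94.9 − 36.26 = 58.64 mm.
Duration = 58.64 / 6.9 = 8.5 h.

duration ≈ 8.5 h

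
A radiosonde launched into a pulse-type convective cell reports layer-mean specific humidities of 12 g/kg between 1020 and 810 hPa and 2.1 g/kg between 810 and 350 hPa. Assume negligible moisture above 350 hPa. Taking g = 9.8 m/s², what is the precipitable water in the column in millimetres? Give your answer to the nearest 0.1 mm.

PW ≈ 35.6 mm

Precipitable water is the column-integrated vapour mass per unit area: PW = (1/g) Σ q̄ Δp, with q in kg/kg and Δp in Pa (1 kg/m² of water = 1 mm).
Layer 1020–810 hPa: Δp = 210 hPa = 21000 Pa, q̄ = 0.012 kg/kg → 0.012 × 21000 / 9.8 = 25.71 mm
Layer 810–350 hPa: Δp = 460 hPa = 46000 Pa, q̄ = 0.0021 kg/kg → 0.0021 × 46000 / 9.8 = 9.86 mm
PW = 25.71 + 9.86 = 35.57 ≈ 35.6 mm.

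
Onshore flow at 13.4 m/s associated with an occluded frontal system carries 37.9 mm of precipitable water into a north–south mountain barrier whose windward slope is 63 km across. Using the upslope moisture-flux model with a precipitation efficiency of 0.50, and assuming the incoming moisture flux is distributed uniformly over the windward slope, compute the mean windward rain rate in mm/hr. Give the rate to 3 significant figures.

Incoming column moisture flux per unit ridge length: F = V × PW = 13.4 × 37.9 = 507.86 mm·m/s.
Spread over the 63 km slope with efficiency ε = 0.50: R = ε·F/W = 0.50 × 507.86 / 63000 m = 4.031e-03 mm/s.
R = 4.031e-03 × 3600 = 14.5 mm/hr.

R ≈ 14.5 mm/hr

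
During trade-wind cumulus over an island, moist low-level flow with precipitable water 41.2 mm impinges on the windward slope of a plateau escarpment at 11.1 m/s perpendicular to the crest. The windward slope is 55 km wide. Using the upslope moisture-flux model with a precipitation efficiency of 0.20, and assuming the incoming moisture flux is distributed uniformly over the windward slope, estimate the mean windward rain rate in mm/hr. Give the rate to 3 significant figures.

Incoming column moisture flux per unit ridge length: F = V × PW = 11.1 × 41.2 = 457.32 mm·m/s.
Spread over the 55 km slope with efficiency ε = 0.20: R = ε·F/W = 0.20 × 457.32 / 55000 m = 1.663e-03 mm/s.
R = 1.663e-03 × 3600 = 5.99 mm/hr.

R ≈ 5.99 mm/hr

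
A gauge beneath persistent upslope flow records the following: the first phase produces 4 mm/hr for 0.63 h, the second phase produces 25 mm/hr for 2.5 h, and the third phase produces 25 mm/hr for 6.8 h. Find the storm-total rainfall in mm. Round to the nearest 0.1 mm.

Total = Σ Rᵢ Δtᵢ = 4 × 0.63 + 25 × 2.5 + 25 × 6.8
      = 2.52 + 62.5 + 170 = 235.0 mm.

total ≈ 235.0 mm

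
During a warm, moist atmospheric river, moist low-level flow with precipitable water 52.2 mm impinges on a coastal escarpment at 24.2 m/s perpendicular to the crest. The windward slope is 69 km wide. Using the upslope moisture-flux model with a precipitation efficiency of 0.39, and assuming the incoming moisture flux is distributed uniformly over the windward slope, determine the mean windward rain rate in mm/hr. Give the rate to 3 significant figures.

R ≈ 25.7 mm/hr

Incoming column moisture flux per unit ridge length: F = V × PW = 24.2 × 52.2 = 1263.24 mm·m/s.
Spread over the 69 km slope with efficiency ε = 0.39: R = ε·F/W = 0.39 × 1263.24 / 69000 m = 7.140e-03 mm/s.
R = 7.140e-03 × 3600 = 25.7 mm/hr.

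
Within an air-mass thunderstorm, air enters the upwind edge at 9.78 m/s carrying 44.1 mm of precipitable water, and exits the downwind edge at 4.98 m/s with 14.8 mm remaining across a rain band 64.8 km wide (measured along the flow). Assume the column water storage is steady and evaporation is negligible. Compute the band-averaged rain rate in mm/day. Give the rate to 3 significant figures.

Column moisture flux per unit crosswind length is F = V × PW.
Inflow: F_in = 9.78 × 44.1 = 431.298 mm·m/s
Outflow: F_out = 4.98 × 14.8 = 73.704 mm·m/s
Steady-state rate R = (F_in − F_out)/L = (431.298 − 73.704) / 64800 m = 5.518e-03 mm/s.
R = 5.518e-03 × 3600 × 24 = 477 mm/day.

R ≈ 477 mm/day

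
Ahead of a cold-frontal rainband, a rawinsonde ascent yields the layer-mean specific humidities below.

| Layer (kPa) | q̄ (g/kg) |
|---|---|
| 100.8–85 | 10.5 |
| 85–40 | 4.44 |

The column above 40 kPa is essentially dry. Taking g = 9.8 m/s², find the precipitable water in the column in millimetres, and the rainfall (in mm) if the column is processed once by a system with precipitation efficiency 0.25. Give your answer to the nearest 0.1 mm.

PW ≈ 37.3 mm; rainfall ≈ 9.3 mm

Precipitable water is the column-integrated vapour mass per unit area: PW = (1/g) Σ q̄ Δp, with q in kg/kg and Δp in Pa (1 kg/m² of water = 1 mm).
Layer 100.8–85 kPa: Δp = 158 hPa = 15800 Pa, q̄ = 0.0105 kg/kg → 0.0105 × 15800 / 9.8 = 16.93 mm
Layer 85–40 kPa: Δp = 450 hPa = 45000 Pa, q̄ = 0.00444 kg/kg → 0.00444 × 45000 / 9.8 = 20.39 mm
PW = 16.93 + 20.39 = 37.32 ≈ 37.3 mm.
Rainfall = ε × PW = 0.25 × 37.3 = 9.3 mm.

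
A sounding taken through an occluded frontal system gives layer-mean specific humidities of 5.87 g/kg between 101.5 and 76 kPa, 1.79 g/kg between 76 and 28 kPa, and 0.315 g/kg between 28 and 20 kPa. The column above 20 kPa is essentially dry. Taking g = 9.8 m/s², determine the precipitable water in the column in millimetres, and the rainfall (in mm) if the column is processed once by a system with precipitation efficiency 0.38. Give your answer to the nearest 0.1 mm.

Precipitable water is the column-integrated vapour mass per unit area: PW = (1/g) Σ q̄ Δp, with q in kg/kg and Δp in Pa (1 kg/m² of water = 1 mm).
Layer 101.5–76 kPa: Δp = 255 hPa = 25500 Pa, q̄ = 0.00587 kg/kg → 0.00587 × 25500 / 9.8 = 15.27 mm
Layer 76–28 kPa: Δp = 480 hPa = 48000 Pa, q̄ = 0.00179 kg/kg → 0.00179 × 48000 / 9.8 = 8.77 mm
Layer 28–20 kPa: Δp = 80 hPa = 8000 Pa, q̄ = 0.000315 kg/kg → 0.000315 × 8000 / 9.8 = 0.26 mm
PW = 15.27 + 8.77 + 0.26 = 24.30 ≈ 24.3 mm.
Rainfall = ε × PW = 0.38 × 24.3 = 9.2 mm.

PW ≈ 24.3 mm; rainfall ≈ 9.2 mm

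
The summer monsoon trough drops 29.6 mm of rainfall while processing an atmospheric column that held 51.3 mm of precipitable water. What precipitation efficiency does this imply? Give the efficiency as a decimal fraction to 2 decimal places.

ε = rainfall / PW = 29.6 / 51.3 = 0.58.

ε ≈ 0.58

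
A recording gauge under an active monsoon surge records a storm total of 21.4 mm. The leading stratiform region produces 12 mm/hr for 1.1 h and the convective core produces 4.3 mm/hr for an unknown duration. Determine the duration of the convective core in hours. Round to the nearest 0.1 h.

duration ≈ 1.9 h

Known phases: 12 × 1.1 = 13.2 mm.
Remaining depth = 21.4 − 13.2 = 8.2 mm.
Duration = 8.2 / 4.3 = 1.9 h.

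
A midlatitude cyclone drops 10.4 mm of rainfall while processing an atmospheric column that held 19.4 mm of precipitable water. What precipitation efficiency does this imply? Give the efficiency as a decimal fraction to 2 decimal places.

ε ≈ 0.54

ε = rainfall / PW = 10.4 / 19.4 = 0.54.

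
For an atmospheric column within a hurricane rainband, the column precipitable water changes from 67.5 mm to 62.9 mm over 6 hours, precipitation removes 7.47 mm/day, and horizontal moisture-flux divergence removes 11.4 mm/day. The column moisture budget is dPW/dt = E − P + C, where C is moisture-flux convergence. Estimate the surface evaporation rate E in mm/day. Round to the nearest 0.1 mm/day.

E ≈ 0.5 mm/day

dPW/dt = (62.9 − 67.5) mm / (6/24 day) = -18.400 mm/day.
E = dPW/dt + P − C = (-18.400) + 7.47 − (-11.4) = 0.5 mm/day.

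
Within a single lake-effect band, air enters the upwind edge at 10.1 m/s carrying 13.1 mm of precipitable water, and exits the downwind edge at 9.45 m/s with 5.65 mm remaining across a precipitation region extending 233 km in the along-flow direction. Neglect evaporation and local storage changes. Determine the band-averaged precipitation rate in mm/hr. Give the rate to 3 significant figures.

R ≈ 1.22 mm/hr

Column moisture flux per unit crosswind length is F = V × PW.
Inflow: F_in = 10.1 × 13.1 = 132.31 mm·m/s
Outflow: F_out = 9.45 × 5.65 = 53.3925 mm·m/s
Steady-state rate R = (F_in − F_out)/L = (132.31 − 53.3925) / 233000 m = 3.387e-04 mm/s.
R = 3.387e-04 × 3600 = 1.22 mm/hr.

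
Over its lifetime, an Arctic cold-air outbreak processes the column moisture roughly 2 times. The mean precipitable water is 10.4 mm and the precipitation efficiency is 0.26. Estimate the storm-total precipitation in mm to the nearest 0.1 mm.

precipitation ≈ 5.4 mm

Each cycle deposits ε × PW = 0.26 × 10.4 = 2.704 mm.
Over 2 cycles: 2 × 2.704 = 5.4 mm.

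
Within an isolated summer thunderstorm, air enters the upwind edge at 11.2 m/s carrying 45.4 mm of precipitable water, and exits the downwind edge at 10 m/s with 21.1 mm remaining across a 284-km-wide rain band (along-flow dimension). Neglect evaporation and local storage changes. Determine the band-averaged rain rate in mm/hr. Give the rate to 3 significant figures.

Column moisture flux per unit crosswind length is F = V × PW.
Inflow: F_in = 11.2 × 45.4 = 508.48 mm·m/s
Outflow: F_out = 10 × 21.1 = 211 mm·m/s
Steady-state rate R = (F_in − F_out)/L = (508.48 − 211) / 284000 m = 1.047e-03 mm/s.
R = 1.047e-03 × 3600 = 3.77 mm/hr.

R ≈ 3.77 mm/hr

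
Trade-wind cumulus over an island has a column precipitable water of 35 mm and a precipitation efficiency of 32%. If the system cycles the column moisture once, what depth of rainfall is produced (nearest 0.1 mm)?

rainfall ≈ 11.2 mm

Rainfall = ε × PW = 0.32 × 35 = 11.2 mm.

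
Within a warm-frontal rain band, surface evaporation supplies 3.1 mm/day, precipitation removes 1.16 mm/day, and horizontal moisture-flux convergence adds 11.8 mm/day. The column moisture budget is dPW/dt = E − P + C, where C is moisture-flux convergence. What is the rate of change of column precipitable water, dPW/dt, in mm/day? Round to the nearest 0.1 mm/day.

dPW/dt ≈ 13.7 mm/day

dPW/dt = E − P + C = 3.1 − 1.16 + (11.8) = 13.7 mm/day.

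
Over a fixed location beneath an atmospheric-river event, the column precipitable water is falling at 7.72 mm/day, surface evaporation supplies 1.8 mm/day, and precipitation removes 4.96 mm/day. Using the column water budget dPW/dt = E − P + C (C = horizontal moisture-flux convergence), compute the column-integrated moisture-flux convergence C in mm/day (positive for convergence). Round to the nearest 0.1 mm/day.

dPW/dt = -7.72 mm/day.
C = dPW/dt − E + P = (-7.72) − 1.8 + 4.96 = -4.6 mm/day.

C ≈ -4.6 mm/day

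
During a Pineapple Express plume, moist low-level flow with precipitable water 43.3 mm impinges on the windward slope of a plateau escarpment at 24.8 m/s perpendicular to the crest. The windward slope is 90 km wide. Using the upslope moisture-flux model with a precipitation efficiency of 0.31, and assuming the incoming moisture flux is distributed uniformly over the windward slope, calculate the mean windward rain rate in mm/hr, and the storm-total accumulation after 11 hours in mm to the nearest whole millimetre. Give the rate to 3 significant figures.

R ≈ 13.3 mm/hr; total ≈ 146 mm

Incoming column moisture flux per unit ridge length: F = V × PW = 24.8 × 43.3 = 1073.84 mm·m/s.
Spread over the 90 km slope with efficiency ε = 0.31: R = ε·F/W = 0.31 × 1073.84 / 90000 m = 3.699e-03 mm/s.
R = 3.699e-03 × 3600 = 13.3 mm/hr.
Over 11 h: total = 13.3 × 11 = 146.3 ≈ 146 mm.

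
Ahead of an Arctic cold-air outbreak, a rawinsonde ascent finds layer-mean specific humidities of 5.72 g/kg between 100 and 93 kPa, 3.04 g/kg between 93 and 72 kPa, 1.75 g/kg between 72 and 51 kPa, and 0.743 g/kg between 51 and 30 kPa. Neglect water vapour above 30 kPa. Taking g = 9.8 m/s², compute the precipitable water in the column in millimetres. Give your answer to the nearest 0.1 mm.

Precipitable water is the column-integrated vapour mass per unit area: PW = (1/g) Σ q̄ Δp, with q in kg/kg and Δp in Pa (1 kg/m² of water = 1 mm).
Layer 100–93 kPa: Δp = 70 hPa = 7000 Pa, q̄ = 0.00572 kg/kg → 0.00572 × 7000 / 9.8 = 4.09 mm
Layer 93–72 kPa: Δp = 210 hPa = 21000 Pa, q̄ = 0.00304 kg/kg → 0.00304 × 21000 / 9.8 = 6.51 mm
Layer 72–51 kPa: Δp = 210 hPa = 21000 Pa, q̄ = 0.00175 kg/kg → 0.00175 × 21000 / 9.8 = 3.75 mm
Layer 51–30 kPa: Δp = 210 hPa = 21000 Pa, q̄ = 0.000743 kg/kg → 0.000743 × 21000 / 9.8 = 1.59 mm
PW = 4.09 + 6.51 + 3.75 + 1.59 = 15.94 ≈ 15.9 mm.

PW ≈ 15.9 mm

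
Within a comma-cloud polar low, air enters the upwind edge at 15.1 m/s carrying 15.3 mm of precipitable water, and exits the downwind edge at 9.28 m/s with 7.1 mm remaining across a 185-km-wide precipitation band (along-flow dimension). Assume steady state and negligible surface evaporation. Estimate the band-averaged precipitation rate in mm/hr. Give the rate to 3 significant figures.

R ≈ 3.21 mm/hr

Column moisture flux per unit crosswind length is F = V × PW.
Inflow: F_in = 15.1 × 15.3 = 231.03 mm·m/s
Outflow: F_out = 9.28 × 7.1 = 65.888 mm·m/s
Steady-state rate R = (F_in − F_out)/L = (231.03 − 65.888) / 185000 m = 8.927e-04 mm/s.
R = 8.927e-04 × 3600 = 3.21 mm/hr.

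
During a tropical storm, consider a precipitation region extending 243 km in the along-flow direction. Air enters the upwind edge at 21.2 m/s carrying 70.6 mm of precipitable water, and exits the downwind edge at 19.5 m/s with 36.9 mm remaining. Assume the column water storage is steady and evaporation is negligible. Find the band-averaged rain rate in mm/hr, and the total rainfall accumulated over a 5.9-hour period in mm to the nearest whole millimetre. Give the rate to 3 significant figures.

R ≈ 11.5 mm/hr; total ≈ 68 mm

Column moisture flux per unit crosswind length is F = V × PW.
Inflow: F_in = 21.2 × 70.6 = 1496.72 mm·m/s
Outflow: F_out = 19.5 × 36.9 = 719.55 mm·m/s
Steady-state rate R = (F_in − F_out)/L = (1496.72 − 719.55) / 243000 m = 3.198e-03 mm/s.
R = 3.198e-03 × 3600 = 11.5 mm/hr.
Over 5.9 h: total = 11.5 × 5.9 = 67.85 ≈ 68 mm.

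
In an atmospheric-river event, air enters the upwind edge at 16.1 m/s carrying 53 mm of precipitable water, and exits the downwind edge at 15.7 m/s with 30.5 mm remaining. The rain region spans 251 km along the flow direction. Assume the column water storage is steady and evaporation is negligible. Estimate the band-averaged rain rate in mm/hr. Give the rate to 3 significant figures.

Column moisture flux per unit crosswind length is F = V × PW.
Inflow: F_in = 16.1 × 53 = 853.3 mm·m/s
Outflow: F_out = 15.7 × 30.5 = 478.85 mm·m/s
Steady-state rate R = (F_in − F_out)/L = (853.3 − 478.85) / 251000 m = 1.492e-03 mm/s.
R = 1.492e-03 × 3600 = 5.37 mm/hr.

R ≈ 5.37 mm/hr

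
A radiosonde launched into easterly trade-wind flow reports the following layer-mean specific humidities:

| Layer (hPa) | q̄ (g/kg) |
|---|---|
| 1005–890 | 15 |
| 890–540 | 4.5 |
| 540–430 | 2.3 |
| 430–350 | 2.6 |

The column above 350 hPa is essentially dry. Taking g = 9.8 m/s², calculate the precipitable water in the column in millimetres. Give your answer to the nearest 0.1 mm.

PW ≈ 38.4 mm

Precipitable water is the column-integrated vapour mass per unit area: PW = (1/g) Σ q̄ Δp, with q in kg/kg and Δp in Pa (1 kg/m² of water = 1 mm).
Layer 1005–890 hPa: Δp = 115 hPa = 11500 Pa, q̄ = 0.015 kg/kg → 0.015 × 11500 / 9.8 = 17.60 mm
Layer 890–540 hPa: Δp = 350 hPa = 35000 Pa, q̄ = 0.0045 kg/kg → 0.0045 × 35000 / 9.8 = 16.07 mm
Layer 540–430 hPa: Δp = 110 hPa = 11000 Pa, q̄ = 0.0023 kg/kg → 0.0023 × 11000 / 9.8 = 2.58 mm
Layer 430–350 hPa: Δp = 80 hPa = 8000 Pa, q̄ = 0.0026 kg/kg → 0.0026 × 8000 / 9.8 = 2.12 mm
PW = 17.60 + 16.07 + 2.58 + 2.12 = 38.37 ≈ 38.4 mm.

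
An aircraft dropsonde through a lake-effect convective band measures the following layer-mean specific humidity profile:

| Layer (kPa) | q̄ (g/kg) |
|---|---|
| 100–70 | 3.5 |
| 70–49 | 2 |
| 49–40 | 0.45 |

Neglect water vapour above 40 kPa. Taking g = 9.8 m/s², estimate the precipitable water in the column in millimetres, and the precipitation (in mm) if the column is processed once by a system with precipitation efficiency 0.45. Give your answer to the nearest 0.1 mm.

PW ≈ 15.4 mm; precipitation ≈ 6.9 mm

Precipitable water is the column-integrated vapour mass per unit area: PW = (1/g) Σ q̄ Δp, with q in kg/kg and Δp in Pa (1 kg/m² of water = 1 mm).
Layer 100–70 kPa: Δp = 300 hPa = 30000 Pa, q̄ = 0.0035 kg/kg → 0.0035 × 30000 / 9.8 = 10.71 mm
Layer 70–49 kPa: Δp = 210 hPa = 21000 Pa, q̄ = 0.002 kg/kg → 0.002 × 21000 / 9.8 = 4.29 mm
Layer 49–40 kPa: Δp = 90 hPa = 9000 Pa, q̄ = 0.00045 kg/kg → 0.00045 × 9000 / 9.8 = 0.41 mm
PW = 10.71 + 4.29 + 0.41 = 15.41 ≈ 15.4 mm.
Precipitation = ε × PW = 0.45 × 15.4 = 6.9 mm.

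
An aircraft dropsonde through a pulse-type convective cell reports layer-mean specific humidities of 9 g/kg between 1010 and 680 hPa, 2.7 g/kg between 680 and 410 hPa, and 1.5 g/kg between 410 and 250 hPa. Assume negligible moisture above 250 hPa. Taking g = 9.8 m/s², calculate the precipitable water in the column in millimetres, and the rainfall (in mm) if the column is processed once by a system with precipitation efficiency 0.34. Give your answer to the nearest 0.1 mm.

PW ≈ 40.2 mm; rainfall ≈ 13.7 mm

Precipitable water is the column-integrated vapour mass per unit area: PW = (1/g) Σ q̄ Δp, with q in kg/kg and Δp in Pa (1 kg/m² of water = 1 mm).
Layer 1010–680 hPa: Δp = 330 hPa = 33000 Pa, q̄ = 0.009 kg/kg → 0.009 × 33000 / 9.8 = 30.31 mm
Layer 680–410 hPa: Δp = 270 hPa = 27000 Pa, q̄ = 0.0027 kg/kg → 0.0027 × 27000 / 9.8 = 7.44 mm
Layer 410–250 hPa: Δp = 160 hPa = 16000 Pa, q̄ = 0.0015 kg/kg → 0.0015 × 16000 / 9.8 = 2.45 mm
PW = 30.31 + 7.44 + 2.45 = 40.20 ≈ 40.2 mm.
Rainfall = ε × PW = 0.34 × 40.2 = 13.7 mm.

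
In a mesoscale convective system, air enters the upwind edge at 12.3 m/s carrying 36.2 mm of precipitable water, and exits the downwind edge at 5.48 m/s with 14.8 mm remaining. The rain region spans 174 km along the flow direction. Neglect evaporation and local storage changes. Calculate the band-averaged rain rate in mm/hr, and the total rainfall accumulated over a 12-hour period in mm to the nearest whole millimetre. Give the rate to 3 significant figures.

R ≈ 7.53 mm/hr; total ≈ 90 mm

Column moisture flux per unit crosswind length is F = V × PW.
Inflow: F_in = 12.3 × 36.2 = 445.26 mm·m/s
Outflow: F_out = 5.48 × 14.8 = 81.104 mm·m/s
Steady-state rate R = (F_in − F_out)/L = (445.26 − 81.104) / 174000 m = 2.093e-03 mm/s.
R = 2.093e-03 × 3600 = 7.53 mm/hr.
Over 12 h: total = 7.53 × 12 = 90.36 ≈ 90 mm.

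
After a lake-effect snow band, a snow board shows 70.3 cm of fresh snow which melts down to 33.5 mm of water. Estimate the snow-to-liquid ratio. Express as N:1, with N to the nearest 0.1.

ratio ≈ 21.0

Ratio = snow depth / SWE = 703 mm / 33.5 mm = 21.0, i.e. 21.0:1.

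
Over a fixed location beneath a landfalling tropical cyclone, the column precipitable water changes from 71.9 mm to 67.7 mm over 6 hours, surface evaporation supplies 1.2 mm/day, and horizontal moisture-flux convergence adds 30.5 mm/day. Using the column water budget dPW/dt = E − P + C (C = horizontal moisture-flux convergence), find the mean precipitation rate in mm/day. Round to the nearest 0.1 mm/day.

P ≈ 48.5 mm/day

dPW/dt = (67.7 − 71.9) mm / (6/24 day) = -16.800 mm/day.
P = E + C − dPW/dt = 1.2 + (30.5) − (-16.800) = 48.5 mm/day.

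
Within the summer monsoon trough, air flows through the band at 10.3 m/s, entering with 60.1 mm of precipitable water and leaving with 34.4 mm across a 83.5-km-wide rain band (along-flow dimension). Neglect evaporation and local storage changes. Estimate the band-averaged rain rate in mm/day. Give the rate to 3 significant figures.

Column moisture flux per unit crosswind length is F = V × PW.
Inflow: F_in = 10.3 × 60.1 = 619.03 mm·m/s
Outflow: F_out = 10.3 × 34.4 = 354.32 mm·m/s
Steady-state rate R = (F_in − F_out)/L = (619.03 − 354.32) / 83500 m = 3.170e-03 mm/s.
R = 3.170e-03 × 3600 × 24 = 274 mm/day.

R ≈ 274 mm/day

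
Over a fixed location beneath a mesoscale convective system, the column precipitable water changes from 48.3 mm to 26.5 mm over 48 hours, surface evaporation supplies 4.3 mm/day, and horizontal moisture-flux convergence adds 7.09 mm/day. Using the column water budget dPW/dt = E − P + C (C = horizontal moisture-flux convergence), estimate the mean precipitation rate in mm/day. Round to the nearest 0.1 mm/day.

P ≈ 22.3 mm/day

dPW/dt = (26.5 − 48.3) mm / (48/24 day) = -10.900 mm/day.
P = E + C − dPW/dt = 4.3 + (7.09) − (-10.900) = 22.3 mm/day.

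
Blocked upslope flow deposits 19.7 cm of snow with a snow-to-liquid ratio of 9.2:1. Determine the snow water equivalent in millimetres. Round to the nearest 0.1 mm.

SWE ≈ 21.4 mm

SWE = snow depth / ratio = 19.7 cm / 9.2 = 2.141 cm = 21.4 mm.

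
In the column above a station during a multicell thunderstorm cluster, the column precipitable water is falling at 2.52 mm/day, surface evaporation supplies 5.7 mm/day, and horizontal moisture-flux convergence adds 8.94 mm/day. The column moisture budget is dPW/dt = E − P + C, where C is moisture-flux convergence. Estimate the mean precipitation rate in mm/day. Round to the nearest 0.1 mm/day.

dPW/dt = -2.52 mm/day.
P = E + C − dPW/dt = 5.7 + (8.94) − (-2.52) = 17.2 mm/day.

P ≈ 17.2 mm/day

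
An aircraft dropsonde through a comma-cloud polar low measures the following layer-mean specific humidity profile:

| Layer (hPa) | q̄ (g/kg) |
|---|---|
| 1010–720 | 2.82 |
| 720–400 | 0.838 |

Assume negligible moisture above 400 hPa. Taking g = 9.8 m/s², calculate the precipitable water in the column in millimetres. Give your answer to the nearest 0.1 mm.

Precipitable water is the column-integrated vapour mass per unit area: PW = (1/g) Σ q̄ Δp, with q in kg/kg and Δp in Pa (1 kg/m² of water = 1 mm).
Layer 1010–720 hPa: Δp = 290 hPa = 29000 Pa, q̄ = 0.00282 kg/kg → 0.00282 × 29000 / 9.8 = 8.34 mm
Layer 720–400 hPa: Δp = 320 hPa = 32000 Pa, q̄ = 0.000838 kg/kg → 0.000838 × 32000 / 9.8 = 2.74 mm
PW = 8.34 + 2.74 = 11.08 ≈ 11.1 mm.

PW ≈ 11.1 mm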